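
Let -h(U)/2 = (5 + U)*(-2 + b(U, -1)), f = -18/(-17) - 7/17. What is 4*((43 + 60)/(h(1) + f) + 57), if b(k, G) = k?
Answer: 56024/215 ≈ 260.58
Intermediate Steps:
f = 11/17 (f = -18*(-1/17) - 7*1/17 = 18/17 - 7/17 = 11/17 ≈ 0.64706)
h(U) = -2*(-2 + U)*(5 + U) (h(U) = -2*(5 + U)*(-2 + U) = -2*(-2 + U)*(5 + U))
4*((43 + 60)/(h(1) + f) + 57) = 4*((43 + 60)/((20 - 6*1 - 2*1²) + 11/17) + 57) = 4*(103/((20 - 6 - 2*1) + 11/17) + 57) = 4*(103/((20 - 6 - 2) + 11/17) + 57) = 4*(103/(12 + 11/17) + 57) = 4*(103/(215/17) + 57) = 4*(103*(17/215) + 57) = 4*(1751/215 + 57) = 4*(14006/215) = 56024/215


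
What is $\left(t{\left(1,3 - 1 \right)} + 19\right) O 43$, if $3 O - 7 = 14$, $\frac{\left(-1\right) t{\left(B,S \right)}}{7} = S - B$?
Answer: $3612$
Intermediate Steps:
$t{\left(B,S \right)} = - 7 S + 7 B$ ($t{\left(B,S \right)} = - 7 \left(S - B\right) = - 7 S + 7 B$)
$O = 7$ ($O = \frac{7}{3} + \frac{1}{3} \cdot 14 = \frac{7}{3} + \frac{14}{3} = 7$)
$\left(t{\left(1,3 - 1 \right)} + 19\right) O 43 = \left(\left(- 7 \left(3 - 1\right) + 7 \cdot 1\right) + 19\right) 7 \cdot 43 = \left(\left(- 7 \left(3 - 1\right) + 7\right) + 19\right) 7 \cdot 43 = \left(\left(\left(-7\right) 2 + 7\right) + 19\right) 7 \cdot 43 = \left(\left(-14 + 7\right) + 19\right) 7 \cdot 43 = \left(-7 + 19\right) 7 \cdot 43 = 12 \cdot 7 \cdot 43 = 84 \cdot 43 = 3612$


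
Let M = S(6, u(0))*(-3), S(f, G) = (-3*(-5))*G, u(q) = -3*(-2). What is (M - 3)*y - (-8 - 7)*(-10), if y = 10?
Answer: -2880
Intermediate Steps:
u(q) = 6
S(f, G) = 15*G
M = -270 (M = (15*6)*(-3) = 90*(-3) = -270)
(M - 3)*y - (-8 - 7)*(-10) = (-270 - 3)*10 - (-8 - 7)*(-10) = -273*10 - (-15)*(-10) = -2730 - 1*150 = -2730 - 150 = -2880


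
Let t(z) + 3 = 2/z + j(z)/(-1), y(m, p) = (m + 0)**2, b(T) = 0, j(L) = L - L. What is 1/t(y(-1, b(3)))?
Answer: -1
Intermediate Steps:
j(L) = 0
y(m, p) = m**2
t(z) = -3 + 2/z (t(z) = -3 + (2/z + 0/(-1)) = -3 + (2/z + 0*(-1)) = -3 + (2/z + 0) = -3 + 2/z)
1/t(y(-1, b(3))) = 1/(-3 + 2/((-1)**2)) = 1/(-3 + 2/1) = 1/(-3 + 2*1) = 1/(-3 + 2) = 1/(-1) = -1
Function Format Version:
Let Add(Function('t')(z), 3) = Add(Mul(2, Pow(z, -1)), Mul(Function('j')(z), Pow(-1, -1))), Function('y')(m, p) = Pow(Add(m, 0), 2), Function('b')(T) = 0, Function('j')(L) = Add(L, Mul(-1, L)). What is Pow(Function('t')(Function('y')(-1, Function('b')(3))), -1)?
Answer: -1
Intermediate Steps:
Function('j')(L) = 0
Function('y')(m, p) = Pow(m, 2)
Function('t')(z) = Add(-3, Mul(2, Pow(z, -1))) (Function('t')(z) = Add(-3, Add(Mul(2, Pow(z, -1)), Mul(0, Pow(-1, -1)))) = Add(-3, Add(Mul(2, Pow(z, -1)), Mul(0, -1))) = Add(-3, Add(Mul(2, Pow(z, -1)), 0)) = Add(-3, Mul(2, Pow(z, -1))))
Pow(Function('t')(Function('y')(-1, Function('b')(3))), -1) = Pow(Add(-3, Mul(2, Pow(Pow(-1, 2), -1))), -1) = Pow(Add(-3, Mul(2, Pow(1, -1))), -1) = Pow(Add(-3, Mul(2, 1)), -1) = Pow(Add(-3, 2), -1) = Pow(-1, -1) = -1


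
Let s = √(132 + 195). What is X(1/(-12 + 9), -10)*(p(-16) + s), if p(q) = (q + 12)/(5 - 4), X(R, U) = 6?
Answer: -24 + 6*√327 ≈ 84.499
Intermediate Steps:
s = √327 ≈ 18.083
p(q) = 12 + q (p(q) = (12 + q)/1 = (12 + q)*1 = 12 + q)
X(1/(-12 + 9), -10)*(p(-16) + s) = 6*((12 - 16) + √327) = 6*(-4 + √327) = -24 + 6*√327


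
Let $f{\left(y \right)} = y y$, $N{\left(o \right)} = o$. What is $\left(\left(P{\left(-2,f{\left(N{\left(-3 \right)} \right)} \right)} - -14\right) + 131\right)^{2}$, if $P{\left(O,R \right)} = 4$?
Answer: $22201$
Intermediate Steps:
$f{\left(y \right)} = y^{2}$
$\left(\left(P{\left(-2,f{\left(N{\left(-3 \right)} \right)} \right)} - -14\right) + 131\right)^{2} = \left(\left(4 - -14\right) + 131\right)^{2} = \left(\left(4 + 14\right) + 131\right)^{2} = \left(18 + 131\right)^{2} = 149^{2} = 22201$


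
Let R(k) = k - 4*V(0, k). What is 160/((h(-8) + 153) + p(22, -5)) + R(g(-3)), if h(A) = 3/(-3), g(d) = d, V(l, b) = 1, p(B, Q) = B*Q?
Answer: -67/21 ≈ -3.1905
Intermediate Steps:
h(A) = -1 (h(A) = 3*(-⅓) = -1)
R(k) = -4 + k (R(k) = k - 4*1 = k - 4 = -4 + k)
160/((h(-8) + 153) + p(22, -5)) + R(g(-3)) = 160/((-1 + 153) + 22*(-5)) + (-4 - 3) = 160/(152 - 110) - 7 = 160/42 - 7 = (1/42)*160 - 7 = 80/21 - 7 = -67/21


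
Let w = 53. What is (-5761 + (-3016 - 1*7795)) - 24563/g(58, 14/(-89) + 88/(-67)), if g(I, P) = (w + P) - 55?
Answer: -196504943/20696 ≈ -9494.8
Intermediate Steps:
g(I, P) = -2 + P (g(I, P) = (53 + P) - 55 = -2 + P)
(-5761 + (-3016 - 1*7795)) - 24563/g(58, 14/(-89) + 88/(-67)) = (-5761 + (-3016 - 1*7795)) - 24563/(-2 + (14/(-89) + 88/(-67))) = (-5761 + (-3016 - 7795)) - 24563/(-2 + (14*(-1/89) + 88*(-1/67))) = (-5761 - 10811) - 24563/(-2 + (-14/89 - 88/67)) = -16572 - 24563/(-2 - 8770/5963) = -16572 - 24563/(-20696/5963) = -16572 - 24563*(-5963/20696) = -16572 + 146469169/20696 = -196504943/20696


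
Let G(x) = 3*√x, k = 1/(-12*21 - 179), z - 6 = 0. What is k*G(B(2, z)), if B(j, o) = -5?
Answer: -3*I*√5/431 ≈ -0.015564*I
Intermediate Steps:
z = 6 (z = 6 + 0 = 6)
k = -1/431 (k = 1/(-252 - 179) = 1/(-431) = -1/431 ≈ -0.0023202)
k*G(B(2, z)) = -3*√(-5)/431 = -3*I*√5/431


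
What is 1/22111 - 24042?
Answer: -531592661/22111 ≈ -24042.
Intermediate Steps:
1/22111 - 24042 = -531592661/22111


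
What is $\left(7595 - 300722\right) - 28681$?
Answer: $-321808$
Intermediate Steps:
$\left(7595 - 300722\right) - 28681 = -293127 - 28681 = -321808$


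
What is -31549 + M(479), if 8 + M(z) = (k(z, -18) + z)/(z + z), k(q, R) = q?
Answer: -31556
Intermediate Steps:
M(z) = -7 (M(z) = -8 + (z + z)/(z + z) = -8 + (2*z)/((2*z)) = -8 + (2*z)*(1/(2*z)) = -8 + 1 = -7)
-31549 + M(479) = -31549 - 7 = -31556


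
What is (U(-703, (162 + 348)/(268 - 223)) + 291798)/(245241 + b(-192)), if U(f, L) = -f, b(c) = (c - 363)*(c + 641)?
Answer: -292501/3954 ≈ -73.976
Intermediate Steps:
b(c) = (-363 + c)*(641 + c)
(U(-703, (162 + 348)/(268 - 223)) + 291798)/(245241 + b(-192)) = (-1*(-703) + 291798)/(245241 + (-232683 + (-192)**2 + 278*(-192))) = (703 + 291798)/(245241 + (-232683 + 36864 - 53376)) = 292501/(245241 - 249195) = 292501/(-3954) = 292501*(-1/3954) = -292501/3954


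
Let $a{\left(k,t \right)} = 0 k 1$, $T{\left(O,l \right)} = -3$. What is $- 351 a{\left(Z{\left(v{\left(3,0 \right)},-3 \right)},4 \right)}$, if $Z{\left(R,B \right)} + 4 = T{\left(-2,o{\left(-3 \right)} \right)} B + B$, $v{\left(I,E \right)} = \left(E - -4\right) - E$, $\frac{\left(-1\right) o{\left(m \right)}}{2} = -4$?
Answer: $0$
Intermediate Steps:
$o{\left(m \right)} = 8$ ($o{\left(m \right)} = \left(-2\right) \left(-4\right) = 8$)
$v{\left(I,E \right)} = 4$ ($v{\left(I,E \right)} = \left(E + 4\right) - E = \left(4 + E\right) - E = 4$)
$Z{\left(R,B \right)} = -4 - 2 B$ ($Z{\left(R,B \right)} = -4 + \left(- 3 B + B\right) = -4 - 2 B$)
$a{\left(k,t \right)} = 0$ ($a{\left(k,t \right)} = 0 \cdot 1 = 0$)
$- 351 a{\left(Z{\left(v{\left(3,0 \right)},-3 \right)},4 \right)} = \left(-351\right) 0 = 0$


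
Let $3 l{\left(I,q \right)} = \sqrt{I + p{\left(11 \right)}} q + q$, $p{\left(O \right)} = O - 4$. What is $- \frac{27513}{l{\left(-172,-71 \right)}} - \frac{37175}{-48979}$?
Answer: $\frac{4480822231}{577266494} - \frac{82539 i \sqrt{165}}{11786} \approx 7.7621 - 89.957 i$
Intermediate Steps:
$p{\left(O \right)} = -4 + O$
$l{\left(I,q \right)} = \frac{q}{3} + \frac{q \sqrt{7 + I}}{3}$ ($l{\left(I,q \right)} = \frac{\sqrt{I + \left(-4 + 11\right)} q + q}{3} = \frac{\sqrt{I + 7} q + q}{3} = \frac{\sqrt{7 + I} q + q}{3} = \frac{q \sqrt{7 + I} + q}{3} = \frac{q + q \sqrt{7 + I}}{3} = \frac{q}{3} + \frac{q \sqrt{7 + I}}{3}$)
$- \frac{27513}{l{\left(-172,-71 \right)}} - \frac{37175}{-48979} = - \frac{27513}{\frac{1}{3} \left(-71\right) \left(1 + \sqrt{7 - 172}\right)} - \frac{37175}{-48979} = - \frac{27513}{\frac{1}{3} \left(-71\right) \left(1 + \sqrt{-165}\right)} - - \frac{37175}{48979} = - \frac{27513}{\frac{1}{3} \left(-71\right) \left(1 + i \sqrt{165}\right)} + \frac{37175}{48979} = - \frac{27513}{- \frac{71}{3} - \frac{71 i \sqrt{165}}{3}} + \frac{37175}{48979} = \frac{37175}{48979} - \frac{27513}{- \frac{71}{3} - \frac{71 i \sqrt{165}}{3}}$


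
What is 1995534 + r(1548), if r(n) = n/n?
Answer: 1995535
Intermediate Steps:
r(n) = 1
1995534 + r(1548) = 1995534 + 1 = 1995535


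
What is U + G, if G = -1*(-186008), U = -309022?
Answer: -123014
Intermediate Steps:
G = 186008
U + G = -309022 + 186008 = -123014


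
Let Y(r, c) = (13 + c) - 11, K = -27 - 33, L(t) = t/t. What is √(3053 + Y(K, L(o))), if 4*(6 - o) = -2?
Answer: 4*√191 ≈ 55.281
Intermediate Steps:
o = 13/2 (o = 6 - ¼*(-2) = 6 + ½ = 13/2 ≈ 6.5000)
L(t) = 1
K = -60
Y(r, c) = 2 + c
√(3053 + Y(K, L(o))) = √(3053 + (2 + 1)) = √(3053 + 3) = √3056 = 4*√191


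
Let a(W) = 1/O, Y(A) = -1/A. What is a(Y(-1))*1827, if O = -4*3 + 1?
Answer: -1827/11 ≈ -166.09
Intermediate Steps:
O = -11 (O = -12 + 1 = -11)
a(W) = -1/11 (a(W) = 1/(-11) = -1/11)
a(Y(-1))*1827 = -1/11*1827 = -1827/11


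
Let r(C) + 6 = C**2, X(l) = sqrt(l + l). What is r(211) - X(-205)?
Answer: 44515 - I*sqrt(410) ≈ 44515.0 - 20.248*I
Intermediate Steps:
X(l) = sqrt(2)*sqrt(l) (X(l) = sqrt(2*l) = sqrt(2)*sqrt(l))
r(C) = -6 + C**2
r(211) - X(-205) = (-6 + 211**2) - sqrt(2)*sqrt(-205) = (-6 + 44521) - sqrt(2)*I*sqrt(205) = 44515 - I*sqrt(410)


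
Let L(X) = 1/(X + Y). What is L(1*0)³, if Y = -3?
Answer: -1/27 ≈ -0.037037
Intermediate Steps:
L(X) = 1/(-3 + X) (L(X) = 1/(X - 3) = 1/(-3 + X))
L(1*0)³ = (1/(-3 + 1*0))³ = (1/(-3 + 0))³ = (1/(-3))³ = (-⅓)³ = -1/27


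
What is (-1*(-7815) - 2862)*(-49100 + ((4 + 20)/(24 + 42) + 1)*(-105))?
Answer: -2682916275/11 ≈ -2.4390e+8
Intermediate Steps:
(-1*(-7815) - 2862)*(-49100 + ((4 + 20)/(24 + 42) + 1)*(-105)) = (7815 - 2862)*(-49100 + (24/66 + 1)*(-105)) = 4953*(-49100 + (24*(1/66) + 1)*(-105)) = 4953*(-49100 + (4/11 + 1)*(-105)) = 4953*(-49100 + (15/11)*(-105)) = 4953*(-49100 - 1575/11) = 4953*(-541675/11) = -2682916275/11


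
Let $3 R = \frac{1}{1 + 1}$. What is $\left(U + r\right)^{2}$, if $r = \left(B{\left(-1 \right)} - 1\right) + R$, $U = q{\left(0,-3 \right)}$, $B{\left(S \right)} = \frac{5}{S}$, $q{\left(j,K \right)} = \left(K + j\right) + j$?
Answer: $\frac{2809}{36} \approx 78.028$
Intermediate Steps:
$R = \frac{1}{6}$ ($R = \frac{1}{3 \left(1 + 1\right)} = \frac{1}{3 \cdot 2} = \frac{1}{3} \cdot \frac{1}{2} = \frac{1}{6} \approx 0.16667$)
$q{\left(j,K \right)} = K + 2 j$
$U = -3$ ($U = -3 + 2 \cdot 0 = -3 + 0 = -3$)
$r = - \frac{35}{6}$ ($r = \left(\frac{5}{-1} - 1\right) + \frac{1}{6} = \left(5 \left(-1\right) - 1\right) + \frac{1}{6} = \left(-5 - 1\right) + \frac{1}{6} = -6 + \frac{1}{6} = - \frac{35}{6} \approx -5.8333$)
$\left(U + r\right)^{2} = \left(-3 - \frac{35}{6}\right)^{2} = \left(- \frac{53}{6}\right)^{2} = \frac{2809}{36}$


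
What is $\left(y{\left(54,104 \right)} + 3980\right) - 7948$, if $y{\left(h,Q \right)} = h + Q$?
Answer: $-3810$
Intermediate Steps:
$y{\left(h,Q \right)} = Q + h$
$\left(y{\left(54,104 \right)} + 3980\right) - 7948 = \left(\left(104 + 54\right) + 3980\right) - 7948 = \left(158 + 3980\right) - 7948 = 4138 - 7948 = -3810$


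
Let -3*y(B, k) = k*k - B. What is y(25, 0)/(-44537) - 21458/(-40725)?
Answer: 955335571/1813769325 ≈ 0.52671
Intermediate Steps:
y(B, k) = -k²/3 + B/3 (y(B, k) = -(k*k - B)/3 = -(k² - B)/3 = -k²/3 + B/3)
y(25, 0)/(-44537) - 21458/(-40725) = (-⅓*0² + (⅓)*25)/(-44537) - 21458/(-40725) = (-⅓*0 + 25/3)*(-1/44537) - 21458*(-1/40725) = (0 + 25/3)*(-1/44537) + 21458/40725 = (25/3)*(-1/44537) + 21458/40725 = -25/133611 + 21458/40725 = 955335571/1813769325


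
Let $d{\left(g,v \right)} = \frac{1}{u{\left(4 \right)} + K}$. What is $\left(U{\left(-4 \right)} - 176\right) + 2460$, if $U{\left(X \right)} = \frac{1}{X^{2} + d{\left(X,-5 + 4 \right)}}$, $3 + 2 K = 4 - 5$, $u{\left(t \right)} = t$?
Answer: $\frac{75374}{33} \approx 2284.1$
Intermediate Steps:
$K = -2$ ($K = - \frac{3}{2} + \frac{4 - 5}{2} = - \frac{3}{2} + \frac{1}{2} \left(-1\right) = - \frac{3}{2} - \frac{1}{2} = -2$)
$d{\left(g,v \right)} = \frac{1}{2}$ ($d{\left(g,v \right)} = \frac{1}{4 - 2} = \frac{1}{2}$)
$U{\left(X \right)} = \frac{1}{\frac{1}{2} + X^{2}}$ ($U{\left(X \right)} = \frac{1}{X^{2} + \frac{1}{2}} = \frac{1}{\frac{1}{2} + X^{2}}$)
$\left(U{\left(-4 \right)} - 176\right) + 2460 = \left(\frac{2}{1 + 2 \left(-4\right)^{2}} - 176\right) + 2460 = \left(\frac{2}{1 + 2 \cdot 16} - 176\right) + 2460 = \left(\frac{2}{1 + 32} - 176\right) + 2460 = \left(\frac{2}{33} - 176\right) + 2460 = - \frac{5806}{33} + 2460 = \frac{75374}{33}$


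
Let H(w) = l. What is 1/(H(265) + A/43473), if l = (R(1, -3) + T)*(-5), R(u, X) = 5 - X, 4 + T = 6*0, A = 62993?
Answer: -43473/806467 ≈ -0.053905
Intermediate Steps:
T = -4 (T = -4 + 6*0 = -4 + 0 = -4)
l = -20 (l = ((5 - 1*(-3)) - 4)*(-5) = ((5 + 3) - 4)*(-5) = (8 - 4)*(-5) = 4*(-5) = -20)
H(w) = -20
1/(H(265) + A/43473) = 1/(-20 + 62993/43473) = 1/(-806467/43473) = -43473/806467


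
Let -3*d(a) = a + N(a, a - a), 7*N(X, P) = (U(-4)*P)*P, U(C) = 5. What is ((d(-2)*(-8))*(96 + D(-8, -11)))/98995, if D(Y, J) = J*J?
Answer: -3472/296985 ≈ -0.011691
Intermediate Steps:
D(Y, J) = J²
N(X, P) = 5*P²/7 (N(X, P) = ((5*P)*P)/7 = (5*P²)/7 = 5*P²/7)
d(a) = -a/3 (d(a) = -(a + 5*(a - a)²/7)/3 = -(a + (5/7)*0²)/3 = -(a + (5/7)*0)/3 = -(a + 0)/3 = -a/3)
((d(-2)*(-8))*(96 + D(-8, -11)))/98995 = ((-⅓*(-2)*(-8))*(96 + (-11)²))/98995 = (((⅔)*(-8))*(96 + 121))*(1/98995) = -16/3*217*(1/98995) = -3472/3*1/98995 = -3472/296985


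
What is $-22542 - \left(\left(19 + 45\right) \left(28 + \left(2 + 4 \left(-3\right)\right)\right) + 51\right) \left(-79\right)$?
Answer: $72495$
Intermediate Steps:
$-22542 - \left(\left(19 + 45\right) \left(28 + \left(2 + 4 \left(-3\right)\right)\right) + 51\right) \left(-79\right) = -22542 - \left(64 \left(28 + \left(2 - 12\right)\right) + 51\right) \left(-79\right) = -22542 - \left(64 \left(28 - 10\right) + 51\right) \left(-79\right) = -22542 - \left(64 \cdot 18 + 51\right) \left(-79\right) = -22542 - \left(1152 + 51\right) \left(-79\right) = -22542 - 1203 \left(-79\right) = -22542 - -95037 = -22542 + 95037 = 72495$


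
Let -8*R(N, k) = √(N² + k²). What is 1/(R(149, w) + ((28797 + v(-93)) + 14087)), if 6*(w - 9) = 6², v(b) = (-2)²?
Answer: 1372416/58860166195 + 4*√22426/58860166195 ≈ 2.3327e-5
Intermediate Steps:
v(b) = 4
w = 15 (w = 9 + (⅙)*6² = 9 + (⅙)*36 = 9 + 6 = 15)
R(N, k) = -√(N² + k²)/8
1/(R(149, w) + ((28797 + v(-93)) + 14087)) = 1/(-√(149² + 15²)/8 + ((28797 + 4) + 14087)) = 1/(-√(22201 + 225)/8 + (28801 + 14087)) = 1/(-√22426/8 + 42888) = 1/(42888 - √22426/8)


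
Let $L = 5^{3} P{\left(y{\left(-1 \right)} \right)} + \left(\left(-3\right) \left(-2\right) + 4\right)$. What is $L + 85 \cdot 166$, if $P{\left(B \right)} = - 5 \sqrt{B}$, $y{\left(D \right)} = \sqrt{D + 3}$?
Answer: $14120 - 625 \sqrt[4]{2} \approx 13377.0$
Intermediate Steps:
$y{\left(D \right)} = \sqrt{3 + D}$
$L = 10 - 625 \sqrt[4]{2}$ ($L = 5^{3} \left(- 5 \sqrt{\sqrt{3 - 1}}\right) + \left(\left(-3\right) \left(-2\right) + 4\right) = 125 \left(- 5 \sqrt{\sqrt{2}}\right) + \left(6 + 4\right) = 125 \left(- 5 \sqrt[4]{2}\right) + 10 = - 625 \sqrt[4]{2} + 10 = 10 - 625 \sqrt[4]{2} \approx -733.25$)
$L + 85 \cdot 166 = \left(10 - 625 \sqrt[4]{2}\right) + 85 \cdot 166 = \left(10 - 625 \sqrt[4]{2}\right) + 14110 = 14120 - 625 \sqrt[4]{2}$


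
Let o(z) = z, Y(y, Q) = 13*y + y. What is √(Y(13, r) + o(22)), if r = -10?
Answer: 2*√51 ≈ 14.283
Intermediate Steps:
Y(y, Q) = 14*y
√(Y(13, r) + o(22)) = √(14*13 + 22) = √(182 + 22) = √204 = 2*√51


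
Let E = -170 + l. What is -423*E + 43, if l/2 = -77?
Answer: 137095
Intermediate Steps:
l = -154 (l = 2*(-77) = -154)
E = -324 (E = -170 - 154 = -324)
-423*E + 43 = -423*(-324) + 43 = 137052 + 43 = 137095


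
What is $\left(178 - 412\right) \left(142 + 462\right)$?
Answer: $-141336$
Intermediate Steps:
$\left(178 - 412\right) \left(142 + 462\right) = \left(178 - 412\right) 604 = \left(-234\right) 604 = -141336$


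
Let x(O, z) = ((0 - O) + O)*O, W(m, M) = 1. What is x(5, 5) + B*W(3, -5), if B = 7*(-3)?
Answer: -21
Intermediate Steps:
x(O, z) = 0 (x(O, z) = (-O + O)*O = 0*O = 0)
B = -21
x(5, 5) + B*W(3, -5) = 0 - 21*1 = 0 - 21 = -21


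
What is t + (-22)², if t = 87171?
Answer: 87655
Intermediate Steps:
t + (-22)² = 87171 + (-22)² = 87171 + 484 = 87655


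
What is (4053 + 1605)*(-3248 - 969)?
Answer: -23859786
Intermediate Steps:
(4053 + 1605)*(-3248 - 969) = 5658*(-4217) = -23859786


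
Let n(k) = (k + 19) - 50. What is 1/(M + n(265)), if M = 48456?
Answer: 1/48690 ≈ 2.0538e-5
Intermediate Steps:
n(k) = -31 + k (n(k) = (19 + k) - 50 = -31 + k)
1/(M + n(265)) = 1/(48456 + (-31 + 265)) = 1/(48456 + 234) = 1/48690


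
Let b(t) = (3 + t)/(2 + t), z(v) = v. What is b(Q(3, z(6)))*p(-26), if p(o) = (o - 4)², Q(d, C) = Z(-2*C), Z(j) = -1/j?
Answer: 1332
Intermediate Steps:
Q(d, C) = 1/(2*C) (Q(d, C) = -1/((-2*C)) = -(-1)/(2*C) = 1/(2*C))
p(o) = (-4 + o)²
b(t) = (3 + t)/(2 + t)
b(Q(3, z(6)))*p(-26) = ((3 + (½)/6)/(2 + (½)/6))*(-4 - 26)² = ((3 + (½)*(⅙))/(2 + (½)*(⅙)))*(-30)² = ((3 + 1/12)/(2 + 1/12))*900 = ((37/12)/(25/12))*900 = ((12/25)*(37/12))*900 = (37/25)*900 = 1332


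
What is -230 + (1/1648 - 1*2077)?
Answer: -3801935/1648 ≈ -2307.0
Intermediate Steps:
-230 + (1/1648 - 1*2077) = -230 + (1/1648 - 2077) = -230 - 3422895/1648 = -3801935/1648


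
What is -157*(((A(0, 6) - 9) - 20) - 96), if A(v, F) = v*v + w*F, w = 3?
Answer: 16799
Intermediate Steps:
A(v, F) = v² + 3*F (A(v, F) = v*v + 3*F = v² + 3*F)
-157*(((A(0, 6) - 9) - 20) - 96) = -157*((((0² + 3*6) - 9) - 20) - 96) = -157*((((0 + 18) - 9) - 20) - 96) = -157*(((18 - 9) - 20) - 96) = -157*((9 - 20) - 96) = -157*(-11 - 96) = -157*(-107) = 16799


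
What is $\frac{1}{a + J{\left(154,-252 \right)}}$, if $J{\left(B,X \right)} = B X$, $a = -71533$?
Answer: $- \frac{1}{110341} \approx -9.0628 \cdot 10^{-6}$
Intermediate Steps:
$\frac{1}{a + J{\left(154,-252 \right)}} = \frac{1}{-71533 + 154 \left(-252\right)} = \frac{1}{-71533 - 38808} = \frac{1}{-110341} = - \frac{1}{110341}$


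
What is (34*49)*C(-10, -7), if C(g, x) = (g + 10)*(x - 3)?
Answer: 0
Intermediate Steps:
C(g, x) = (-3 + x)*(10 + g) (C(g, x) = (10 + g)*(-3 + x) = (-3 + x)*(10 + g))
(34*49)*C(-10, -7) = (34*49)*(-30 - 3*(-10) + 10*(-7) - 10*(-7)) = 1666*(-30 + 30 - 70 + 70) = 1666*0 = 0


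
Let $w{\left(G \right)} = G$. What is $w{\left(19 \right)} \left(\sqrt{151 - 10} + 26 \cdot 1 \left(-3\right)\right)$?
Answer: $-1482 + 19 \sqrt{141} \approx -1256.4$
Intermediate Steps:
$w{\left(19 \right)} \left(\sqrt{151 - 10} + 26 \cdot 1 \left(-3\right)\right) = 19 \left(\sqrt{151 - 10} + 26 \cdot 1 \left(-3\right)\right) = 19 \left(\sqrt{141} + 26 \left(-3\right)\right) = 19 \left(\sqrt{141} - 78\right) = 19 \left(-78 + \sqrt{141}\right) = -1482 + 19 \sqrt{141}$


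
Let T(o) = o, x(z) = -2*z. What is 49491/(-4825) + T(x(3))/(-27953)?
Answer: -1383392973/134873225 ≈ -10.257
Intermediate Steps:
49491/(-4825) + T(x(3))/(-27953) = 49491/(-4825) - 2*3/(-27953) = 49491*(-1/4825) - 6*(-1/27953) = -49491/4825 + 6/27953 = -1383392973/134873225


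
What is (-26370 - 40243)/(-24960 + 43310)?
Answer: -66613/18350 ≈ -3.6301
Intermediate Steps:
(-26370 - 40243)/(-24960 + 43310) = -66613/18350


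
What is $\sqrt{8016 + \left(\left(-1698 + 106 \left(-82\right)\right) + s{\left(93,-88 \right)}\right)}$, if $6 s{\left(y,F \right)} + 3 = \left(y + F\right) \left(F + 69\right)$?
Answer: $\frac{i \sqrt{21513}}{3} \approx 48.891 i$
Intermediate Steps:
$s{\left(y,F \right)} = - \frac{1}{2} + \frac{\left(69 + F\right) \left(F + y\right)}{6}$ ($s{\left(y,F \right)} = - \frac{1}{2} + \frac{\left(y + F\right) \left(F + 69\right)}{6} = - \frac{1}{2} + \frac{\left(F + y\right) \left(69 + F\right)}{6} = - \frac{1}{2} + \frac{\left(69 + F\right) \left(F + y\right)}{6}$)
$\sqrt{8016 + \left(\left(-1698 + 106 \left(-82\right)\right) + s{\left(93,-88 \right)}\right)} = \sqrt{8016 + \left(\left(-1698 + 106 \left(-82\right)\right) + \left(- \frac{1}{2} + \frac{\left(-88\right)^{2}}{6} + \frac{23}{2} \left(-88\right) + \frac{23}{2} \cdot 93 + \frac{1}{6} \left(-88\right) 93\right)\right)} = \sqrt{8016 - \frac{31219}{3}} = \sqrt{- \frac{7171}{3}} = \frac{i \sqrt{21513}}{3}$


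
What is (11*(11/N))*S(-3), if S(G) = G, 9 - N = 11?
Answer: 363/2 ≈ 181.50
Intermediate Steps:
N = -2 (N = 9 - 1*11 = 9 - 11 = -2)
(11*(11/N))*S(-3) = (11*(11/(-2)))*(-3) = (11*(11*(-½)))*(-3) = (11*(-11/2))*(-3) = -121/2*(-3) = 363/2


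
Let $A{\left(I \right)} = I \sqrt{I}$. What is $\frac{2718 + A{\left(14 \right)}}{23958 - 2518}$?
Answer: $\frac{1359}{10720} + \frac{7 \sqrt{14}}{10720} \approx 0.12922$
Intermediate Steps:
$A{\left(I \right)} = I^{\frac{3}{2}}$
$\frac{2718 + A{\left(14 \right)}}{23958 - 2518} = \frac{2718 + 14^{\frac{3}{2}}}{23958 - 2518} = \frac{2718 + 14 \sqrt{14}}{21440} = \left(2718 + 14 \sqrt{14}\right) \frac{1}{21440} = \frac{1359}{10720} + \frac{7 \sqrt{14}}{10720}$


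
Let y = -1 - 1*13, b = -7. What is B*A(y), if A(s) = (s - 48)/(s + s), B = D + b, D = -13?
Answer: -310/7 ≈ -44.286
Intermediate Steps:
B = -20 (B = -13 - 7 = -20)
y = -14 (y = -1 - 13 = -14)
A(s) = (-48 + s)/(2*s) (A(s) = (-48 + s)/((2*s)) = (-48 + s)*(1/(2*s)) = (-48 + s)/(2*s))
B*A(y) = -10*(-48 - 14)/(-14) = -10*(-1)*(-62)/14 = -20*31/14 = -310/7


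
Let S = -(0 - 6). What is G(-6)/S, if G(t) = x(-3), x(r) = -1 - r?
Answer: 1/3 ≈ 0.33333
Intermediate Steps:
G(t) = 2 (G(t) = -1 - 1*(-3) = -1 + 3 = 2)
S = 6 (S = -1*(-6) = 6)
G(-6)/S = 2/6 = 2*(1/6) = 1/3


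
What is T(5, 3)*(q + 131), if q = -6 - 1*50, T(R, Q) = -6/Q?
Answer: -150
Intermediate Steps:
q = -56 (q = -6 - 50 = -56)
T(5, 3)*(q + 131) = (-6/3)*(-56 + 131) = -6*1/3*75 = -2*75 = -150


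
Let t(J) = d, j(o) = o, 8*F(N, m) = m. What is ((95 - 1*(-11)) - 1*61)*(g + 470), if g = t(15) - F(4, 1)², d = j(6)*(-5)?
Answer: 1267155/64 ≈ 19799.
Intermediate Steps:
F(N, m) = m/8
d = -30 (d = 6*(-5) = -30)
t(J) = -30
g = -1921/64 (g = -30 - ((⅛)*1)² = -30 - (⅛)² = -30 - 1*1/64 = -30 - 1/64 = -1921/64 ≈ -30.016)
((95 - 1*(-11)) - 1*61)*(g + 470) = ((95 - 1*(-11)) - 1*61)*(-1921/64 + 470) = ((95 + 11) - 61)*(28159/64) = (106 - 61)*(28159/64) = 45*(28159/64) = 1267155/64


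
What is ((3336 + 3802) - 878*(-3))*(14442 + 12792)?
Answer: 266130648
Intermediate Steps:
((3336 + 3802) - 878*(-3))*(14442 + 12792) = (7138 + 2634)*27234 = 9772*27234 = 266130648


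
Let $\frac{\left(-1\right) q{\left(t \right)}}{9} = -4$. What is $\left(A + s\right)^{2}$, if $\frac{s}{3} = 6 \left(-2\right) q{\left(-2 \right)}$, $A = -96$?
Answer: $1937664$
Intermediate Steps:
$q{\left(t \right)} = 36$ ($q{\left(t \right)} = \left(-9\right) \left(-4\right) = 36$)
$s = -1296$ ($s = 3 \cdot 6 \left(-2\right) 36 = 3 \left(\left(-12\right) 36\right) = 3 \left(-432\right) = -1296$)
$\left(A + s\right)^{2} = \left(-96 - 1296\right)^{2} = \left(-1392\right)^{2} = 1937664$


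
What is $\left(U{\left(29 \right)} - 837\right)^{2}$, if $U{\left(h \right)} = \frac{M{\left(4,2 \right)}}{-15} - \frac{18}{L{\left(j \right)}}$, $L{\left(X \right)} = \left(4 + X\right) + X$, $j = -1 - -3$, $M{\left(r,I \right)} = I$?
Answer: $\frac{2536431769}{3600} \approx 7.0456 \cdot 10^{5}$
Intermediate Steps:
$j = 2$ ($j = -1 + 3 = 2$)
$L{\left(X \right)} = 4 + 2 X$
$U{\left(h \right)} = - \frac{143}{60}$ ($U{\left(h \right)} = \frac{2}{-15} - \frac{18}{4 + 2 \cdot 2} = 2 \left(- \frac{1}{15}\right) - \frac{18}{4 + 4} = - \frac{2}{15} - \frac{18}{8} = - \frac{2}{15} - \frac{9}{4} = - \frac{143}{60}$)
$\left(U{\left(29 \right)} - 837\right)^{2} = \left(- \frac{143}{60} - 837\right)^{2} = \left(- \frac{50363}{60}\right)^{2} = \frac{2536431769}{3600}$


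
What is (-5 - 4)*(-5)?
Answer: 45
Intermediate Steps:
(-5 - 4)*(-5) = -9*(-5) = 45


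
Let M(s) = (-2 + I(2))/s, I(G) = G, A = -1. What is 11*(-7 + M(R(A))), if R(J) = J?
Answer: -77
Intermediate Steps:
M(s) = 0 (M(s) = (-2 + 2)/s = 0/s = 0)
11*(-7 + M(R(A))) = 11*(-7 + 0) = 11*(-7) = -77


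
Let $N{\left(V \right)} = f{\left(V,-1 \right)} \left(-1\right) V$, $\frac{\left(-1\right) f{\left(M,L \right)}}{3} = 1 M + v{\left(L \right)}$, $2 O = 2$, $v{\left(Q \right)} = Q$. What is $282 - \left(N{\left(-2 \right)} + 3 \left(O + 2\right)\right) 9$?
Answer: $39$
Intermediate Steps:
$O = 1$ ($O = \frac{1}{2} \cdot 2 = 1$)
$f{\left(M,L \right)} = - 3 L - 3 M$ ($f{\left(M,L \right)} = - 3 \left(1 M + L\right) = - 3 \left(M + L\right) = - 3 \left(L + M\right) = - 3 L - 3 M$)
$N{\left(V \right)} = V \left(-3 + 3 V\right)$ ($N{\left(V \right)} = \left(\left(-3\right) \left(-1\right) - 3 V\right) \left(-1\right) V = \left(3 - 3 V\right) \left(-1\right) V = \left(-3 + 3 V\right) V = V \left(-3 + 3 V\right)$)
$282 - \left(N{\left(-2 \right)} + 3 \left(O + 2\right)\right) 9 = 282 - \left(3 \left(-2\right) \left(-1 - 2\right) + 3 \left(1 + 2\right)\right) 9 = 282 - \left(3 \left(-2\right) \left(-3\right) + 3 \cdot 3\right) 9 = 282 - \left(18 + 9\right) 9 = 282 - 27 \cdot 9 = 282 - 243 = 39$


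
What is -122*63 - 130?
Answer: -7816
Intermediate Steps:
-122*63 - 130 = -7686 - 130 = -7816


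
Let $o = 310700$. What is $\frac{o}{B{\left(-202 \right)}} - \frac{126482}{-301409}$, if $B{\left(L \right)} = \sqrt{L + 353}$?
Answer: $\frac{126482}{301409} + \frac{310700 \sqrt{151}}{151} \approx 25285.0$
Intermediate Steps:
$B{\left(L \right)} = \sqrt{353 + L}$
$\frac{o}{B{\left(-202 \right)}} - \frac{126482}{-301409} = \frac{310700}{\sqrt{353 - 202}} - \frac{126482}{-301409} = \frac{310700}{\sqrt{151}} - - \frac{126482}{301409} = 310700 \frac{\sqrt{151}}{151} + \frac{126482}{301409} = \frac{310700 \sqrt{151}}{151} + \frac{126482}{301409} = \frac{126482}{301409} + \frac{310700 \sqrt{151}}{151}$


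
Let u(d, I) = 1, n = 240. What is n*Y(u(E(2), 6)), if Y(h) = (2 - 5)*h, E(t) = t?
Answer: -720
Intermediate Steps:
Y(h) = -3*h
n*Y(u(E(2), 6)) = 240*(-3*1) = 240*(-3) = -720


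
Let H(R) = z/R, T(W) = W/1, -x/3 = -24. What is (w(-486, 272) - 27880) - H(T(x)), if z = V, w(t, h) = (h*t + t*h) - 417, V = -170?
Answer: -10536431/36 ≈ -2.9268e+5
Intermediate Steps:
x = 72 (x = -3*(-24) = 72)
w(t, h) = -417 + 2*h*t (w(t, h) = (h*t + h*t) - 417 = 2*h*t - 417 = -417 + 2*h*t)
T(W) = W (T(W) = W*1 = W)
z = -170
H(R) = -170/R
(w(-486, 272) - 27880) - H(T(x)) = ((-417 + 2*272*(-486)) - 27880) - (-170)/72 = ((-417 - 264384) - 27880) - (-170)/72 = (-264801 - 27880) - 1*(-85/36) = -292681 + 85/36 = -10536431/36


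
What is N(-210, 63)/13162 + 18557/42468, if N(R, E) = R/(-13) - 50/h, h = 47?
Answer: 74813307467/170763445788 ≈ 0.43811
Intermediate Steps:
N(R, E) = -50/47 - R/13 (N(R, E) = R/(-13) - 50/47 = R*(-1/13) - 50*1/47 = -R/13 - 50/47 = -50/47 - R/13)
N(-210, 63)/13162 + 18557/42468 = (-50/47 - 1/13*(-210))/13162 + 18557/42468 = (-50/47 + 210/13)*(1/13162) + 18557*(1/42468) = (9220/611)*(1/13162) + 18557/42468 = 4610/4020991 + 18557/42468 = 74813307467/170763445788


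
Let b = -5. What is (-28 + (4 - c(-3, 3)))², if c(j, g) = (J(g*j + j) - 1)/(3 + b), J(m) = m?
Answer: 3721/4 ≈ 930.25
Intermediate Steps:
c(j, g) = ½ - j/2 - g*j/2 (c(j, g) = ((g*j + j) - 1)/(3 - 5) = ((j + g*j) - 1)/(-2) = (-1 + j + g*j)*(-½) = ½ - j/2 - g*j/2)
(-28 + (4 - c(-3, 3)))² = (-28 + (4 - (½ - ½*(-3)*(1 + 3))))² = (-28 + (4 - (½ - ½*(-3)*4)))² = (-28 + (4 - (½ + 6)))² = (-28 + (4 - 1*13/2))² = (-28 + (4 - 13/2))² = (-28 - 5/2)² = (-61/2)² = 3721/4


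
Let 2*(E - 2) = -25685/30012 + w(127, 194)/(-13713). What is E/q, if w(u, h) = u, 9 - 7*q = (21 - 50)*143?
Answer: 143354255/54299070944 ≈ 0.0026401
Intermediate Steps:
q = 4156/7 (q = 9/7 - (21 - 50)*143/7 = 9/7 - (-29)*143/7 = 9/7 - ⅐*(-4147) = 9/7 + 4147/7 = 4156/7 ≈ 593.71)
E = 143354255/91456568 (E = 2 + (-25685/30012 + 127/(-13713))/2 = 2 + (-25685*1/30012 + 127*(-1/13713))/2 = 2 + (-25685/30012 - 127/13713)/2 = 2 + (½)*(-39558881/45728284) = 2 - 39558881/91456568 = 143354255/91456568 ≈ 1.5675)
E/q = 143354255/(91456568*(4156/7)) = (143354255/91456568)*(7/4156) = 143354255/54299070944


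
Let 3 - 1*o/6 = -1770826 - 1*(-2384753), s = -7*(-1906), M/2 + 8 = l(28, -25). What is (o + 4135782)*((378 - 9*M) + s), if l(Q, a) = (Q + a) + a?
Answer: 6448913880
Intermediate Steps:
l(Q, a) = Q + 2*a
M = -60 (M = -16 + 2*(28 + 2*(-25)) = -16 + 2*(28 - 50) = -16 + 2*(-22) = -16 - 44 = -60)
s = 13342
o = -3683544 (o = 18 - 6*(-1770826 - 1*(-2384753)) = 18 - 6*(-1770826 + 2384753) = 18 - 6*613927 = 18 - 3683562 = -3683544)
(o + 4135782)*((378 - 9*M) + s) = (-3683544 + 4135782)*((378 - 9*(-60)) + 13342) = 452238*((378 + 540) + 13342) = 452238*(918 + 13342) = 452238*14260 = 6448913880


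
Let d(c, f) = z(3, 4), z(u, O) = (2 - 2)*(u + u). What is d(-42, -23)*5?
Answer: 0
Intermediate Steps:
z(u, O) = 0 (z(u, O) = 0*(2*u) = 0)
d(c, f) = 0
d(-42, -23)*5 = 0*5 = 0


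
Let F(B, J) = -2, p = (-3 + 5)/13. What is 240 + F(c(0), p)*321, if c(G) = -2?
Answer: -402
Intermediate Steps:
p = 2/13 (p = 2*(1/13) = 2/13 ≈ 0.15385)
240 + F(c(0), p)*321 = 240 - 2*321 = 240 - 642 = -402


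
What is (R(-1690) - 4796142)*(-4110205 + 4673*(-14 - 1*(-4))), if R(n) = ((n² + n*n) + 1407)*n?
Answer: 40159284276125820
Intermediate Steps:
R(n) = n*(1407 + 2*n²) (R(n) = ((n² + n²) + 1407)*n = (2*n² + 1407)*n = (1407 + 2*n²)*n = n*(1407 + 2*n²))
(R(-1690) - 4796142)*(-4110205 + 4673*(-14 - 1*(-4))) = (-1690*(1407 + 2*(-1690)²) - 4796142)*(-4110205 + 4673*(-14 - 1*(-4))) = (-1690*(1407 + 2*2856100) - 4796142)*(-4110205 + 4673*(-14 + 4)) = (-1690*(1407 + 5712200) - 4796142)*(-4110205 + 4673*(-10)) = (-1690*5713607 - 4796142)*(-4110205 - 46730) = (-9655995830 - 4796142)*(-4156935) = -9660791972*(-4156935) = 40159284276125820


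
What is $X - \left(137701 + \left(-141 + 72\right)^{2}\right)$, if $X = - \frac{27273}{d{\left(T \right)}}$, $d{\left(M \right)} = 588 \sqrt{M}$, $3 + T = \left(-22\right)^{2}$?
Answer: $-142462 - \frac{9091 \sqrt{481}}{94276} \approx -1.4246 \cdot 10^{5}$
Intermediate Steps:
$T = 481$ ($T = -3 + \left(-22\right)^{2} = -3 + 484 = 481$)
$X = - \frac{9091 \sqrt{481}}{94276}$ ($X = - \frac{27273}{588 \sqrt{481}} = - 27273 \frac{\sqrt{481}}{282828} = - \frac{9091 \sqrt{481}}{94276} \approx -2.1149$)
$X - \left(137701 + \left(-141 + 72\right)^{2}\right) = - \frac{9091 \sqrt{481}}{94276} - \left(137701 + \left(-141 + 72\right)^{2}\right) = - \frac{9091 \sqrt{481}}{94276} - 142462 = -142462 - \frac{9091 \sqrt{481}}{94276}$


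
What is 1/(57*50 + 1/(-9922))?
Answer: 9922/28277699 ≈ 0.00035088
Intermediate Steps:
1/(57*50 + 1/(-9922)) = 1/(2850 - 1/9922) = 1/(28277699/9922) = 9922/28277699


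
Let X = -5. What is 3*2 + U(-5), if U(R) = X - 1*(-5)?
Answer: 6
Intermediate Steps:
U(R) = 0 (U(R) = -5 - 1*(-5) = -5 + 5 = 0)
3*2 + U(-5) = 3*2 + 0 = 6 + 0 = 6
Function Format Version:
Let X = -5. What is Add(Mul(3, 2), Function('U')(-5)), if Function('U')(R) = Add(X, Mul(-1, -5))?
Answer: 6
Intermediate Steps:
Function('U')(R) = 0 (Function('U')(R) = Add(-5, Mul(-1, -5)) = Add(-5, 5) = 0)
Add(Mul(3, 2), Function('U')(-5)) = Add(Mul(3, 2), 0) = Add(6, 0) = 6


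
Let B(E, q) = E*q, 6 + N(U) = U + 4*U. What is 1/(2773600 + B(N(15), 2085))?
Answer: 1/2917465 ≈ 3.4276e-7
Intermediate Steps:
N(U) = -6 + 5*U (N(U) = -6 + (U + 4*U) = -6 + 5*U)
1/(2773600 + B(N(15), 2085)) = 1/(2773600 + (-6 + 5*15)*2085) = 1/(2773600 + (-6 + 75)*2085) = 1/(2773600 + 69*2085) = 1/(2773600 + 143865) = 1/2917465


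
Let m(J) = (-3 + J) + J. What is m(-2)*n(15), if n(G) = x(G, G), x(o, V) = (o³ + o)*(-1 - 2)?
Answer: 71190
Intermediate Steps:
x(o, V) = -3*o - 3*o³ (x(o, V) = (o + o³)*(-3) = -3*o - 3*o³)
m(J) = -3 + 2*J
n(G) = -3*G*(1 + G²)
m(-2)*n(15) = (-3 + 2*(-2))*(-3*15*(1 + 15²)) = (-3 - 4)*(-3*15*(1 + 225)) = -(-21)*15*226 = -7*(-10170) = 71190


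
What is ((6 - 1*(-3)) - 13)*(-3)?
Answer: 12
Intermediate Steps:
((6 - 1*(-3)) - 13)*(-3) = ((6 + 3) - 13)*(-3) = (9 - 13)*(-3) = -4*(-3) = 12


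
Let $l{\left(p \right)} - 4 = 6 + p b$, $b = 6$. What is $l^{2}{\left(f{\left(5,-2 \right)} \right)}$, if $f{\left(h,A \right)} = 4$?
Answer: $1156$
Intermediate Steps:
$l{\left(p \right)} = 10 + 6 p$ ($l{\left(p \right)} = 4 + \left(6 + p 6\right) = 4 + \left(6 + 6 p\right) = 10 + 6 p$)
$l^{2}{\left(f{\left(5,-2 \right)} \right)} = \left(10 + 6 \cdot 4\right)^{2} = \left(10 + 24\right)^{2} = 34^{2} = 1156$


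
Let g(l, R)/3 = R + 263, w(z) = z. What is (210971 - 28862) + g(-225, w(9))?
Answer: 182925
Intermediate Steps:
g(l, R) = 789 + 3*R (g(l, R) = 3*(R + 263) = 3*(263 + R) = 789 + 3*R)
(210971 - 28862) + g(-225, w(9)) = (210971 - 28862) + (789 + 3*9) = 182109 + (789 + 27) = 182109 + 816 = 182925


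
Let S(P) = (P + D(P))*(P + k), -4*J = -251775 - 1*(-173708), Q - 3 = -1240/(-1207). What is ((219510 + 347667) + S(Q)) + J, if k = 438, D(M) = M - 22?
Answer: 3382975506119/5827396 ≈ 5.8053e+5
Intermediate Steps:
Q = 4861/1207 (Q = 3 - 1240/(-1207) = 3 - 1240*(-1/1207) = 3 + 1240/1207 = 4861/1207 ≈ 4.0273)
D(M) = -22 + M
J = 78067/4 (J = -(-251775 - 1*(-173708))/4 = -(-251775 + 173708)/4 = -1/4*(-78067) = 78067/4 ≈ 19517.)
S(P) = (-22 + 2*P)*(438 + P) (S(P) = (P + (-22 + P))*(P + 438) = (-22 + 2*P)*(438 + P))
((219510 + 347667) + S(Q)) + J = ((219510 + 347667) + (-9636 + 2*(4861/1207)**2 + 854*(4861/1207))) + 78067/4 = (567177 + (-9636 + 2*(23629321/1456849) + 4151294/1207)) + 78067/4 = (567177 + (-9636 + 47258642/1456849 + 4151294/1207)) + 78067/4 = (567177 - 8980326464/1456849) + 78067/4 = 817310918809/1456849 + 78067/4 = 3382975506119/5827396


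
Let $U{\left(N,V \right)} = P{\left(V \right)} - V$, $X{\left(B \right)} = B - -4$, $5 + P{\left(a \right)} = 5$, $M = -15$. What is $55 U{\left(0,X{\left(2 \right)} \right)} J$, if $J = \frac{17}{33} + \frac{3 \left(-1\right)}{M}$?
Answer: $-236$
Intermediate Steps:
$J = \frac{118}{165}$ ($J = \frac{17}{33} + \frac{3 \left(-1\right)}{-15} = 17 \cdot \frac{1}{33} - - \frac{1}{5} = \frac{17}{33} + \frac{1}{5} = \frac{118}{165} \approx 0.71515$)
$P{\left(a \right)} = 0$ ($P{\left(a \right)} = -5 + 5 = 0$)
$X{\left(B \right)} = 4 + B$ ($X{\left(B \right)} = B + 4 = 4 + B$)
$U{\left(N,V \right)} = - V$ ($U{\left(N,V \right)} = 0 - V = - V$)
$55 U{\left(0,X{\left(2 \right)} \right)} J = 55 \left(- (4 + 2)\right) \frac{118}{165} = 55 \left(\left(-1\right) 6\right) \frac{118}{165} = 55 \left(-6\right) \frac{118}{165} = \left(-330\right) \frac{118}{165} = -236$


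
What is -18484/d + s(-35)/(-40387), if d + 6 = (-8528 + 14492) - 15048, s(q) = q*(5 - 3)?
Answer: 373574804/183558915 ≈ 2.0352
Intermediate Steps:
s(q) = 2*q (s(q) = q*2 = 2*q)
d = -9090 (d = -6 + ((-8528 + 14492) - 15048) = -6 + (5964 - 15048) = -6 - 9084 = -9090)
-18484/d + s(-35)/(-40387) = -18484/(-9090) + (2*(-35))/(-40387) = -18484*(-1/9090) - 70*(-1/40387) = 9242/4545 + 70/40387 = 373574804/183558915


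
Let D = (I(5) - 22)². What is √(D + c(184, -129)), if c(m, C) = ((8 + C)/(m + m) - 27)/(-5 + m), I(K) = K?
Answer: √78333957267/16468 ≈ 16.996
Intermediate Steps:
c(m, C) = (-27 + (8 + C)/(2*m))/(-5 + m) (c(m, C) = ((8 + C)/((2*m)) - 27)/(-5 + m) = ((8 + C)*(1/(2*m)) - 27)/(-5 + m) = ((8 + C)/(2*m) - 27)/(-5 + m) = (-27 + (8 + C)/(2*m))/(-5 + m))
D = 289 (D = (5 - 22)² = (-17)² = 289)
√(D + c(184, -129)) = √(289 + (½)*(8 - 129 - 54*184)/(184*(-5 + 184))) = √(289 + (½)*(1/184)*(8 - 129 - 9936)/179) = √(289 + (½)*(1/184)*(1/179)*(-10057)) = √(289 - 10057/65872) = √(19026951/65872) = √78333957267/16468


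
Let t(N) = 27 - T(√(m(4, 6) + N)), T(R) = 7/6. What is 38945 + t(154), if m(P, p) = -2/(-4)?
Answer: 233825/6 ≈ 38971.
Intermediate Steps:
m(P, p) = ½ (m(P, p) = -2*(-¼) = ½)
T(R) = 7/6 (T(R) = 7*(⅙) = 7/6)
t(N) = 155/6 (t(N) = 27 - 1*7/6 = 27 - 7/6 = 155/6)
38945 + t(154) = 38945 + 155/6 = 233825/6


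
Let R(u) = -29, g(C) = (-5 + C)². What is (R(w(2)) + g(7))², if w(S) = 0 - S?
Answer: 625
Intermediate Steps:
w(S) = -S
(R(w(2)) + g(7))² = (-29 + (-5 + 7)²)² = (-29 + 2²)² = (-29 + 4)² = (-25)² = 625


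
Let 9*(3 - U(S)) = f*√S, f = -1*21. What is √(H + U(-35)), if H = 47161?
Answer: √(424476 + 21*I*√35)/3 ≈ 217.17 + 0.031782*I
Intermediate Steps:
f = -21
U(S) = 3 + 7*√S/3 (U(S) = 3 - (-7)*√S/3 = 3 + 7*√S/3)
√(H + U(-35)) = √(47161 + (3 + 7*√(-35)/3)) = √(47161 + (3 + 7*(I*√35)/3)) = √(47161 + (3 + 7*I*√35/3)) = √(47164 + 7*I*√35/3)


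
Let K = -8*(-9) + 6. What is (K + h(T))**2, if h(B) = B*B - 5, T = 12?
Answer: 47089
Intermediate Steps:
h(B) = -5 + B**2 (h(B) = B**2 - 5 = -5 + B**2)
K = 78 (K = 72 + 6 = 78)
(K + h(T))**2 = (78 + (-5 + 12**2))**2 = (78 + (-5 + 144))**2 = (78 + 139)**2 = 217**2 = 47089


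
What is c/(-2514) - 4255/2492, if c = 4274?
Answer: -10673939/3132444 ≈ -3.4075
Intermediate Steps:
c/(-2514) - 4255/2492 = 4274/(-2514) - 4255/2492 = 4274*(-1/2514) - 4255*1/2492 = -2137/1257 - 4255/2492 = -10673939/3132444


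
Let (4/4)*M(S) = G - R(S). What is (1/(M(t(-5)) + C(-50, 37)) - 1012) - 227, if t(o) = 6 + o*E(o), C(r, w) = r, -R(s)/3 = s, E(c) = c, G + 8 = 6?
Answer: -50798/41 ≈ -1239.0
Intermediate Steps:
G = -2 (G = -8 + 6 = -2)
R(s) = -3*s
t(o) = 6 + o² (t(o) = 6 + o*o = 6 + o²)
M(S) = -2 + 3*S (M(S) = -2 - (-3)*S = -2 + 3*S)
(1/(M(t(-5)) + C(-50, 37)) - 1012) - 227 = (1/((-2 + 3*(6 + (-5)²)) - 50) - 1012) - 227 = (1/((-2 + 3*(6 + 25)) - 50) - 1012) - 227 = (1/((-2 + 3*31) - 50) - 1012) - 227 = (1/((-2 + 93) - 50) - 1012) - 227 = (1/(91 - 50) - 1012) - 227 = (1/41 - 1012) - 227 = -41491/41 - 227 = -50798/41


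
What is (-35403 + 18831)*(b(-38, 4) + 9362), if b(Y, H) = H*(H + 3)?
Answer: -155611080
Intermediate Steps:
b(Y, H) = H*(3 + H)
(-35403 + 18831)*(b(-38, 4) + 9362) = (-35403 + 18831)*(4*(3 + 4) + 9362) = -16572*(4*7 + 9362) = -16572*(28 + 9362) = -16572*9390 = -155611080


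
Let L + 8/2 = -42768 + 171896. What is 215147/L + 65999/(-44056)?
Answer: 239115339/1422171736 ≈ 0.16813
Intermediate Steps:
L = 129124 (L = -4 + (-42768 + 171896) = -4 + 129128 = 129124)
215147/L + 65999/(-44056) = 215147/129124 + 65999/(-44056) = 215147*(1/129124) + 65999*(-1/44056) = 215147/129124 - 65999/44056 = 239115339/1422171736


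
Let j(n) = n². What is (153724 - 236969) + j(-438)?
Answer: 108599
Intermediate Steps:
(153724 - 236969) + j(-438) = (153724 - 236969) + (-438)² = -83245 + 191844 = 108599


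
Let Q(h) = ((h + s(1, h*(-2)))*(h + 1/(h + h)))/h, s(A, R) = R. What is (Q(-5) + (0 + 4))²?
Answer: 8281/100 ≈ 82.810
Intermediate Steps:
Q(h) = -h - 1/(2*h) (Q(h) = ((h + h*(-2))*(h + 1/(h + h)))/h = ((h - 2*h)*(h + 1/(2*h)))/h = ((-h)*(h + 1/(2*h)))/h = (-h*(h + 1/(2*h)))/h = -h - 1/(2*h))
(Q(-5) + (0 + 4))² = ((-1*(-5) - ½/(-5)) + (0 + 4))² = ((5 - ½*(-⅕)) + 4)² = ((5 + ⅒) + 4)² = (51/10 + 4)² = (91/10)² = 8281/100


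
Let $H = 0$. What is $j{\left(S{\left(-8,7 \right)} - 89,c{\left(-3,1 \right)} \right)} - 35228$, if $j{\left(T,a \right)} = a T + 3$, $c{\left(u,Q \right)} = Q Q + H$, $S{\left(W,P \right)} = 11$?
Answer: $-35303$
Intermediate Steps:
$c{\left(u,Q \right)} = Q^{2}$ ($c{\left(u,Q \right)} = Q Q + 0 = Q^{2} + 0 = Q^{2}$)
$j{\left(T,a \right)} = 3 + T a$ ($j{\left(T,a \right)} = T a + 3 = 3 + T a$)
$j{\left(S{\left(-8,7 \right)} - 89,c{\left(-3,1 \right)} \right)} - 35228 = \left(3 + \left(11 - 89\right) 1^{2}\right) - 35228 = \left(3 - 78\right) - 35228 = -75 - 35228 = -35303$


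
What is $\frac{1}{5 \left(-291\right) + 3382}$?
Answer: $\frac{1}{1927} \approx 0.00051894$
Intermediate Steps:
$\frac{1}{5 \left(-291\right) + 3382} = \frac{1}{-1455 + 3382} = \frac{1}{1927}$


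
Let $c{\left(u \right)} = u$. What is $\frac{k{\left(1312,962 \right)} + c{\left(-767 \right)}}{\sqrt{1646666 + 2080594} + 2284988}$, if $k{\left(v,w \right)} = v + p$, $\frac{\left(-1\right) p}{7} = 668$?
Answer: $- \frac{2359821357}{1305291608221} + \frac{12393 \sqrt{103535}}{2610583216442} \approx -0.0018064$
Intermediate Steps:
$p = -4676$ ($p = \left(-7\right) 668 = -4676$)
$k{\left(v,w \right)} = -4676 + v$ ($k{\left(v,w \right)} = v - 4676 = -4676 + v$)
$\frac{k{\left(1312,962 \right)} + c{\left(-767 \right)}}{\sqrt{1646666 + 2080594} + 2284988} = \frac{\left(-4676 + 1312\right) - 767}{\sqrt{1646666 + 2080594} + 2284988} = \frac{-3364 - 767}{\sqrt{3727260} + 2284988} = - \frac{4131}{6 \sqrt{103535} + 2284988} = - \frac{4131}{2284988 + 6 \sqrt{103535}}$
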